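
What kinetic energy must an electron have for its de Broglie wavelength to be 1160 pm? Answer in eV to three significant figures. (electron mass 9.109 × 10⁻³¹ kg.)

KE = 1.12 eV

p = h/λ = 6.626 × 10⁻³⁴ / 1.160 × 10⁻⁹ = 5.712 × 10⁻²⁵ kg·m/s.
KE = p²/(2m) = (5.712 × 10⁻²⁵)² / (2 × 9.109 × 10⁻³¹) = 1.791 × 10⁻¹⁹ J = 1.12 eV.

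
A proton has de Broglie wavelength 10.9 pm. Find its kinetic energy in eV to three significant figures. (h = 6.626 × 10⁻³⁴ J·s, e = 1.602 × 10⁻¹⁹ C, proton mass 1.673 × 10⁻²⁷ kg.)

KE = 6.89 eV

p = h/λ = 6.626 × 10⁻³⁴ / 1.090 × 10⁻¹¹ = 6.079 × 10⁻²³ kg·m/s.
KE = p²/(2m) = (6.079 × 10⁻²³)² / (2 × 1.673 × 10⁻²⁷) = 1.104 × 10⁻¹⁸ J = 6.89 eV.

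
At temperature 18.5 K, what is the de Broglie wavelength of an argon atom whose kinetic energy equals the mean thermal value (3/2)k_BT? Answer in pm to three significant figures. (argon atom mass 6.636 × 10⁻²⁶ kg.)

λ = 92.9 pm

KE = (3/2)k_BT = 1.5 × 1.381 × 10⁻²³ × 18.5 = 3.832 × 10⁻²² J.
p = √(2mKE) = √(2 × 6.636 × 10⁻²⁶ × 3.832 × 10⁻²²) = 7.132 × 10⁻²⁴ kg·m/s.
λ = h/p = 9.29 × 10⁻¹¹ m = 92.9 pm.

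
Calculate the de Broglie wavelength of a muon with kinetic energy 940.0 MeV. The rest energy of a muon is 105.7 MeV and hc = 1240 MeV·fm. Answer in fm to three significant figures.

Total energy E = KE + m₀c² = 940.0 + 105.7 = 1045.7 MeV.
(pc)² = E² − (m₀c²)² = (1045.7)² − (105.7)² = 1.082 × 10⁶ MeV², so pc = 1040 MeV.
λ = hc/(pc) = 1240 MeV·fm / 1040 MeV = 1.19 fm.

λ = 1.19 fm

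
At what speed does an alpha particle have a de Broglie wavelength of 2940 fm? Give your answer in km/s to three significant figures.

p = h/λ = 6.626 × 10⁻³⁴ / 2.940 × 10⁻¹² = 2.254 × 10⁻²² kg·m/s.
v = p/m = 2.254 × 10⁻²² / 6.645 × 10⁻²⁷ = 3.39 × 10⁴ m/s = 33.9 km/s.

v = 33.9 km/s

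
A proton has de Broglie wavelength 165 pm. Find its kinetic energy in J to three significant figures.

p = h/λ = 6.626 × 10⁻³⁴ / 1.650 × 10⁻¹⁰ = 4.016 × 10⁻²⁴ kg·m/s.
KE = p²/(2m) = (4.016 × 10⁻²⁴)² / (2 × 1.673 × 10⁻²⁷) = 4.820 × 10⁻²¹ J = 4.82 × 10⁻²¹ J.

KE = 4.82 × 10⁻²¹ J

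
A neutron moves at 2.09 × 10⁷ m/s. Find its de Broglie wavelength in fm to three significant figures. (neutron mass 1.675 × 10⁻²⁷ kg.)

p = mv = 1.675 × 10⁻²⁷ × 2.09 × 10⁷ = 3.501 × 10⁻²⁰ kg·m/s.
λ = h/p = 6.626 × 10⁻³⁴ / 3.501 × 10⁻²⁰ = 1.89 × 10⁻¹⁴ m = 18.9 fm.

λ = 18.9 fm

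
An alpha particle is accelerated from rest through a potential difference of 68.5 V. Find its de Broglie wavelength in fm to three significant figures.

λ = 1230 fm

KE = 2eV = 2 × 1.602 × 10⁻¹⁹ × 68.50 = 2.195 × 10⁻¹⁷ J.
p = √(2mKE) = √(2 × 6.645 × 10⁻²⁷ × 2.195 × 10⁻¹⁷) = 5.401 × 10⁻²² kg·m/s.
λ = h/p = 6.626 × 10⁻³⁴ / 5.401 × 10⁻²² = 1.23 × 10⁻¹² m = 1230 fm.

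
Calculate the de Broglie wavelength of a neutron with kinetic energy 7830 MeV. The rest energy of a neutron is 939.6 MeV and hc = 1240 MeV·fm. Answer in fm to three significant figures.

Total energy E = KE + m₀c² = 7830 + 939.6 = 8769.6 MeV.
(pc)² = E² − (m₀c²)² = (8769.6)² − (939.6)² = 7.602 × 10⁷ MeV², so pc = 8719 MeV.
λ = hc/(pc) = 1240 MeV·fm / 8719 MeV = 0.142 fm.

λ = 0.142 fm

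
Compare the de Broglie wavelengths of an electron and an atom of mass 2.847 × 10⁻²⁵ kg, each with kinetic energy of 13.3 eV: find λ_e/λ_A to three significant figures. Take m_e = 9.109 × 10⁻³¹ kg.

At fixed KE, p = √(2mKE) so λ = h/p ∝ 1/√m.
λ_e/λ_A = √(m_A/m_e) = √(2.847 × 10⁻²⁵/9.109 × 10⁻³¹) = √(3.125 × 10⁵) = 559.

λ_e/λ_A = 559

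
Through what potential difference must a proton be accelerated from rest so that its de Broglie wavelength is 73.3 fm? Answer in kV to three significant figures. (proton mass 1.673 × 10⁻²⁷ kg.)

V = 152 kV

p = h/λ = 6.626 × 10⁻³⁴ / 7.330 × 10⁻¹⁴ = 9.040 × 10⁻²¹ kg·m/s.
KE = p²/(2m) = 2.442 × 10⁻¹⁴ J.
V = KE/e = 2.442 × 10⁻¹⁴ / (1.602 × 10⁻¹⁹) = 152 kV.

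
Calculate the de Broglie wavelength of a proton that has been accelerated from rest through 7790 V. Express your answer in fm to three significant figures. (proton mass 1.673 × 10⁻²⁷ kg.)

λ = 324 fm

KE = eV = 1.602 × 10⁻¹⁹ × 7790 = 1.248 × 10⁻¹⁵ J.
p = √(2mKE) = √(2 × 1.673 × 10⁻²⁷ × 1.248 × 10⁻¹⁵) = 2.043 × 10⁻²¹ kg·m/s.
λ = h/p = 6.626 × 10⁻³⁴ / 2.043 × 10⁻²¹ = 3.24 × 10⁻¹³ m = 324 fm.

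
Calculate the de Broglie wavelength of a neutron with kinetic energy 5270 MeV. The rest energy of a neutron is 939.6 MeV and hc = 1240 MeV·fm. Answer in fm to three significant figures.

Total energy E = KE + m₀c² = 5270 + 939.6 = 6209.6 MeV.
(pc)² = E² − (m₀c²)² = (6209.6)² − (939.6)² = 3.768 × 10⁷ MeV², so pc = 6138 MeV.
λ = hc/(pc) = 1240 MeV·fm / 6138 MeV = 0.202 fm.

λ = 0.202 fm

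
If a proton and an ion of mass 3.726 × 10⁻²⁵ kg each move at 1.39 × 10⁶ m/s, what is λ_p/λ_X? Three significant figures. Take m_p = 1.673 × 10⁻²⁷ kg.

At fixed v, p = mv so λ = h/(mv) ∝ 1/m.
λ_p/λ_X = m_X/m_p = 3.726 × 10⁻²⁵/1.673 × 10⁻²⁷ = 223.

λ_p/λ_X = 223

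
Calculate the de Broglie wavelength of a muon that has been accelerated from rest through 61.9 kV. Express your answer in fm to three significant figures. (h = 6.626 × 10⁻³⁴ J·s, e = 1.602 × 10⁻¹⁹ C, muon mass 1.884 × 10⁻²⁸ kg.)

λ = 343 fm

KE = eV = 1.602 × 10⁻¹⁹ × 6.190 × 10⁴ = 9.916 × 10⁻¹⁵ J.
p = √(2mKE) = √(2 × 1.884 × 10⁻²⁸ × 9.916 × 10⁻¹⁵) = 1.933 × 10⁻²¹ kg·m/s.
λ = h/p = 6.626 × 10⁻³⁴ / 1.933 × 10⁻²¹ = 3.43 × 10⁻¹³ m = 343 fm.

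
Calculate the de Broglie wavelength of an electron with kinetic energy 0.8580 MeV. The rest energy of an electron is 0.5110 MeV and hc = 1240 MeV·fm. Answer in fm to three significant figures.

λ = 976 fm

Total energy E = KE + m₀c² = 0.8580 + 0.5110 = 1.3690 MeV.
(pc)² = E² − (m₀c²)² = (1.3690)² − (0.5110)² = 1.613 MeV², so pc = 1.270 MeV.
λ = hc/(pc) = 1240 MeV·fm / 1.270 MeV = 976 fm.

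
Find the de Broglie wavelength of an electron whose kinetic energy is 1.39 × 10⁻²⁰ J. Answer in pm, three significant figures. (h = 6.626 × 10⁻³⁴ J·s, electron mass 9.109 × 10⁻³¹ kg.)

p = √(2mKE) = √(2 × 9.109 × 10⁻³¹ × 1.390 × 10⁻²⁰) = 1.591 × 10⁻²⁵ kg·m/s.
λ = h/p = 6.626 × 10⁻³⁴ / 1.591 × 10⁻²⁵ = 4.16 × 10⁻⁹ m = 4160 pm.

λ = 4160 pm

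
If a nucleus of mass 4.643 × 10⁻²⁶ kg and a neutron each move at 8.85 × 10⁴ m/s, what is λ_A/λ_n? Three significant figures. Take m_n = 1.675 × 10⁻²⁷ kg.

λ_A/λ_n = 0.0361

At fixed v, p = mv so λ = h/(mv) ∝ 1/m.
λ_A/λ_n = m_n/m_A = 1.675 × 10⁻²⁷/4.643 × 10⁻²⁶ = 0.0361.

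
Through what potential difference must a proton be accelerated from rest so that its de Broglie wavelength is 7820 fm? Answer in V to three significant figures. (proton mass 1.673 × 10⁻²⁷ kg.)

V = 13.4 V

p = h/λ = 6.626 × 10⁻³⁴ / 7.820 × 10⁻¹² = 8.473 × 10⁻²³ kg·m/s.
KE = p²/(2m) = 2.146 × 10⁻¹⁸ J.
V = KE/e = 2.146 × 10⁻¹⁸ / (1.602 × 10⁻¹⁹) = 13.4 V.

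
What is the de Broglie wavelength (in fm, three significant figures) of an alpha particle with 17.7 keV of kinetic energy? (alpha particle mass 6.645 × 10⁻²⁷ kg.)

KE = 17.7 keV = 2.836 × 10⁻¹⁵ J.
p = √(2mKE) = √(2 × 6.645 × 10⁻²⁷ × 2.836 × 10⁻¹⁵) = 6.139 × 10⁻²¹ kg·m/s.
λ = h/p = 6.626 × 10⁻³⁴ / 6.139 × 10⁻²¹ = 1.08 × 10⁻¹³ m = 108 fm.

λ = 108 fm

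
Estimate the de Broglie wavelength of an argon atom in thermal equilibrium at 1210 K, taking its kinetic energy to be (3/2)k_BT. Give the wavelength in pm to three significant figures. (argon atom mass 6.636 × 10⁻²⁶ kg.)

λ = 11.5 pm

KE = (3/2)k_BT = 1.5 × 1.381 × 10⁻²³ × 1210 = 2.507 × 10⁻²⁰ J.
p = √(2mKE) = √(2 × 6.636 × 10⁻²⁶ × 2.507 × 10⁻²⁰) = 5.768 × 10⁻²³ kg·m/s.
λ = h/p = 1.15 × 10⁻¹¹ m = 11.5 pm.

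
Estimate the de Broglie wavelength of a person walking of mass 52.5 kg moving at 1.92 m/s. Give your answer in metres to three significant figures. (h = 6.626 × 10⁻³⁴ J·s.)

p = mv = 52.5 × 1.92 = 1.008 × 10² kg·m/s.
λ = h/p = 6.626 × 10⁻³⁴ / 1.008 × 10² = 6.57 × 10⁻³⁶ m.

λ = 6.57 × 10⁻³⁶ m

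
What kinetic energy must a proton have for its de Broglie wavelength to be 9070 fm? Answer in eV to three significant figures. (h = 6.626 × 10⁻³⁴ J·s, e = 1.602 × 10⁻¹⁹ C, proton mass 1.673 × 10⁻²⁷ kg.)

p = h/λ = 6.626 × 10⁻³⁴ / 9.070 × 10⁻¹² = 7.305 × 10⁻²³ kg·m/s.
KE = p²/(2m) = (7.305 × 10⁻²³)² / (2 × 1.673 × 10⁻²⁷) = 1.595 × 10⁻¹⁸ J = 9.96 eV.

KE = 9.96 eV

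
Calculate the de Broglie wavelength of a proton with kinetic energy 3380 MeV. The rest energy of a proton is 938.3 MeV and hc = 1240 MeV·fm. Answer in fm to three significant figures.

Total energy E = KE + m₀c² = 3380 + 938.3 = 4318.3 MeV.
(pc)² = E² − (m₀c²)² = (4318.3)² − (938.3)² = 1.777 × 10⁷ MeV², so pc = 4215 MeV.
λ = hc/(pc) = 1240 MeV·fm / 4215 MeV = 0.294 fm.

λ = 0.294 fm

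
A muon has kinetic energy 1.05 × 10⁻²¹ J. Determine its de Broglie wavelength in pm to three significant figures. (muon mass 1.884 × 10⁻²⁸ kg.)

p = √(2mKE) = √(2 × 1.884 × 10⁻²⁸ × 1.050 × 10⁻²¹) = 6.290 × 10⁻²⁵ kg·m/s.
λ = h/p = 6.626 × 10⁻³⁴ / 6.290 × 10⁻²⁵ = 1.05 × 10⁻⁹ m = 1050 pm.

λ = 1050 pm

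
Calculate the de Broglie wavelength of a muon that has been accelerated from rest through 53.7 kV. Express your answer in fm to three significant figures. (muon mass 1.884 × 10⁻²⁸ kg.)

KE = eV = 1.602 × 10⁻¹⁹ × 5.370 × 10⁴ = 8.603 × 10⁻¹⁵ J.
p = √(2mKE) = √(2 × 1.884 × 10⁻²⁸ × 8.603 × 10⁻¹⁵) = 1.800 × 10⁻²¹ kg·m/s.
λ = h/p = 6.626 × 10⁻³⁴ / 1.800 × 10⁻²¹ = 3.68 × 10⁻¹³ m = 368 fm.

λ = 368 fm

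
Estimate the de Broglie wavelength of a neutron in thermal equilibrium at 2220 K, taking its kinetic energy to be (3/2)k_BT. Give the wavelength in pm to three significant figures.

KE = (3/2)k_BT = 1.5 × 1.381 × 10⁻²³ × 2220 = 4.599 × 10⁻²⁰ J.
p = √(2mKE) = √(2 × 1.675 × 10⁻²⁷ × 4.599 × 10⁻²⁰) = 1.241 × 10⁻²³ kg·m/s.
λ = h/p = 5.34 × 10⁻¹¹ m = 53.4 pm.

λ = 53.4 pm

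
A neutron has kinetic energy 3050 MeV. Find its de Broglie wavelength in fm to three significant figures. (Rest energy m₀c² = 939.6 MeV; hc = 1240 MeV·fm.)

λ = 0.320 fm

Total energy E = KE + m₀c² = 3050 + 939.6 = 3989.6 MeV.
(pc)² = E² − (m₀c²)² = (3989.6)² − (939.6)² = 1.503 × 10⁷ MeV², so pc = 3877 MeV.
λ = hc/(pc) = 1240 MeV·fm / 3877 MeV = 0.320 fm.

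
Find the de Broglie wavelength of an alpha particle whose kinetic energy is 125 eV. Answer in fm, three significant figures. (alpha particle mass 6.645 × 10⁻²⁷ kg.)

KE = 125 eV = 2.003 × 10⁻¹⁷ J.
p = √(2mKE) = √(2 × 6.645 × 10⁻²⁷ × 2.003 × 10⁻¹⁷) = 5.159 × 10⁻²² kg·m/s.
λ = h/p = 6.626 × 10⁻³⁴ / 5.159 × 10⁻²² = 1.28 × 10⁻¹² m = 1280 fm.

λ = 1280 fm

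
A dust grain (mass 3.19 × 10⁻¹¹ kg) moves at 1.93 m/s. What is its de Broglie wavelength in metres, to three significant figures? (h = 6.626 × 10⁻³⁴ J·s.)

p = mv = 3.19 × 10⁻¹¹ × 1.93 = 6.157 × 10⁻¹¹ kg·m/s.
λ = h/p = 6.626 × 10⁻³⁴ / 6.157 × 10⁻¹¹ = 1.08 × 10⁻²³ m.

λ = 1.08 × 10⁻²³ m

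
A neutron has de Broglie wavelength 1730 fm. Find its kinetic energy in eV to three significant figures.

p = h/λ = 6.626 × 10⁻³⁴ / 1.730 × 10⁻¹² = 3.830 × 10⁻²² kg·m/s.
KE = p²/(2m) = (3.830 × 10⁻²²)² / (2 × 1.675 × 10⁻²⁷) = 4.379 × 10⁻¹⁷ J = 273 eV.

KE = 273 eV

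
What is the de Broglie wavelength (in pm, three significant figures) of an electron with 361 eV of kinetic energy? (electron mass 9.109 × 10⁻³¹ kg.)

λ = 64.6 pm

KE = 361 eV = 5.783 × 10⁻¹⁷ J.
p = √(2mKE) = √(2 × 9.109 × 10⁻³¹ × 5.783 × 10⁻¹⁷) = 1.026 × 10⁻²³ kg·m/s.
λ = h/p = 6.626 × 10⁻³⁴ / 1.026 × 10⁻²³ = 6.46 × 10⁻¹¹ m = 64.6 pm.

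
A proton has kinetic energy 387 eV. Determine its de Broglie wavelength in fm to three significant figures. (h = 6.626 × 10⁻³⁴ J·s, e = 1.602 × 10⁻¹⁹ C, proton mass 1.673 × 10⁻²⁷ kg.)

λ = 1450 fm

KE = 387 eV = 6.200 × 10⁻¹⁷ J.
p = √(2mKE) = √(2 × 1.673 × 10⁻²⁷ × 6.200 × 10⁻¹⁷) = 4.555 × 10⁻²² kg·m/s.
λ = h/p = 6.626 × 10⁻³⁴ / 4.555 × 10⁻²² = 1.45 × 10⁻¹² m = 1450 fm.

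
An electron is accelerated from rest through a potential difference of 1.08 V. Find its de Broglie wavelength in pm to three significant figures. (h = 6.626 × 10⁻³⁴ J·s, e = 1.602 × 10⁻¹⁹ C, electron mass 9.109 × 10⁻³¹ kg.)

λ = 1180 pm

KE = eV = 1.602 × 10⁻¹⁹ × 1.080 = 1.730 × 10⁻¹⁹ J.
p = √(2mKE) = √(2 × 9.109 × 10⁻³¹ × 1.730 × 10⁻¹⁹) = 5.614 × 10⁻²⁵ kg·m/s.
λ = h/p = 6.626 × 10⁻³⁴ / 5.614 × 10⁻²⁵ = 1.18 × 10⁻⁹ m = 1180 pm.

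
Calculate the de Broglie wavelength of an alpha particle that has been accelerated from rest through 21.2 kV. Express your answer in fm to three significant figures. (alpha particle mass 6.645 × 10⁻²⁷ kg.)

λ = 69.7 fm

KE = 2eV = 2 × 1.602 × 10⁻¹⁹ × 2.120 × 10⁴ = 6.792 × 10⁻¹⁵ J.
p = √(2mKE) = √(2 × 6.645 × 10⁻²⁷ × 6.792 × 10⁻¹⁵) = 9.501 × 10⁻²¹ kg·m/s.
λ = h/p = 6.626 × 10⁻³⁴ / 9.501 × 10⁻²¹ = 6.97 × 10⁻¹⁴ m = 69.7 fm.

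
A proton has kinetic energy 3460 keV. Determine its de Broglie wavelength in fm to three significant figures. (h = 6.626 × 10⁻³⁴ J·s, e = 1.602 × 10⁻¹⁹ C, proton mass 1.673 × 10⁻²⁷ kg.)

λ = 15.4 fm

KE = 3460 keV = 5.543 × 10⁻¹³ J.
p = √(2mKE) = √(2 × 1.673 × 10⁻²⁷ × 5.543 × 10⁻¹³) = 4.307 × 10⁻²⁰ kg·m/s.
λ = h/p = 6.626 × 10⁻³⁴ / 4.307 × 10⁻²⁰ = 1.54 × 10⁻¹⁴ m = 15.4 fm.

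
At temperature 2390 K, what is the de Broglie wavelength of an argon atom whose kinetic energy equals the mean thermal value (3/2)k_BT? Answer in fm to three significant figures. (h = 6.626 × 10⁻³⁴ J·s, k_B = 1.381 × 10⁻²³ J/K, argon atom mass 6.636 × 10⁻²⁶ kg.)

λ = 8170 fm

KE = (3/2)k_BT = 1.5 × 1.381 × 10⁻²³ × 2390 = 4.951 × 10⁻²⁰ J.
p = √(2mKE) = √(2 × 6.636 × 10⁻²⁶ × 4.951 × 10⁻²⁰) = 8.106 × 10⁻²³ kg·m/s.
λ = h/p = 8.17 × 10⁻¹² m = 8170 fm.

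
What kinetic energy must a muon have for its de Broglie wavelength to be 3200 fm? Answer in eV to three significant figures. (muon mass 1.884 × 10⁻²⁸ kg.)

p = h/λ = 6.626 × 10⁻³⁴ / 3.200 × 10⁻¹² = 2.071 × 10⁻²² kg·m/s.
KE = p²/(2m) = (2.071 × 10⁻²²)² / (2 × 1.884 × 10⁻²⁸) = 1.138 × 10⁻¹⁶ J = 710 eV.

KE = 710 eV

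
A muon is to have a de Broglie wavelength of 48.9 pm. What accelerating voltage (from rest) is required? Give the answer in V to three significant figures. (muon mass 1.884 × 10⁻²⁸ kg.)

V = 3.04 V

p = h/λ = 6.626 × 10⁻³⁴ / 4.890 × 10⁻¹¹ = 1.355 × 10⁻²³ kg·m/s.
KE = p²/(2m) = 4.873 × 10⁻¹⁹ J.
V = KE/e = 4.873 × 10⁻¹⁹ / (1.602 × 10⁻¹⁹) = 3.04 V.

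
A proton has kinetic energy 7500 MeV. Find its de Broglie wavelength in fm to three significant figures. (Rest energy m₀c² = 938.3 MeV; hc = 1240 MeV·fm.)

λ = 0.148 fm

Total energy E = KE + m₀c² = 7500 + 938.3 = 8438.3 MeV.
(pc)² = E² − (m₀c²)² = (8438.3)² − (938.3)² = 7.032 × 10⁷ MeV², so pc = 8386 MeV.
λ = hc/(pc) = 1240 MeV·fm / 8386 MeV = 0.148 fm.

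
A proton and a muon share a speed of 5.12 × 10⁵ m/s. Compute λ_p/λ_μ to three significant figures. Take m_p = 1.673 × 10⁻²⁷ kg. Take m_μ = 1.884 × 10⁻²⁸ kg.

λ_p/λ_μ = 0.113

At fixed v, p = mv so λ = h/(mv) ∝ 1/m.
λ_p/λ_μ = m_μ/m_p = 1.884 × 10⁻²⁸/1.673 × 10⁻²⁷ = 0.113.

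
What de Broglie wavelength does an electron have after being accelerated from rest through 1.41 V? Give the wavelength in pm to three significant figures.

λ = 1030 pm

KE = eV = 1.602 × 10⁻¹⁹ × 1.410 = 2.259 × 10⁻¹⁹ J.
p = √(2mKE) = √(2 × 9.109 × 10⁻³¹ × 2.259 × 10⁻¹⁹) = 6.415 × 10⁻²⁵ kg·m/s.
λ = h/p = 6.626 × 10⁻³⁴ / 6.415 × 10⁻²⁵ = 1.03 × 10⁻⁹ m = 1030 pm.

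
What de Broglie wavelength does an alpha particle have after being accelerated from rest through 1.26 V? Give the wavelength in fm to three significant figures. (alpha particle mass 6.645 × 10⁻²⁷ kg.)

λ = 9050 fm

KE = 2eV = 2 × 1.602 × 10⁻¹⁹ × 1.260 = 4.037 × 10⁻¹⁹ J.
p = √(2mKE) = √(2 × 6.645 × 10⁻²⁷ × 4.037 × 10⁻¹⁹) = 7.325 × 10⁻²³ kg·m/s.
λ = h/p = 6.626 × 10⁻³⁴ / 7.325 × 10⁻²³ = 9.05 × 10⁻¹² m = 9050 fm.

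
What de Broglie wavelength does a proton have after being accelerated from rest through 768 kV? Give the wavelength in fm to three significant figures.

λ = 32.7 fm

KE = eV = 1.602 × 10⁻¹⁹ × 7.680 × 10⁵ = 1.230 × 10⁻¹³ J.
p = √(2mKE) = √(2 × 1.673 × 10⁻²⁷ × 1.230 × 10⁻¹³) = 2.029 × 10⁻²⁰ kg·m/s.
λ = h/p = 6.626 × 10⁻³⁴ / 2.029 × 10⁻²⁰ = 3.27 × 10⁻¹⁴ m = 32.7 fm.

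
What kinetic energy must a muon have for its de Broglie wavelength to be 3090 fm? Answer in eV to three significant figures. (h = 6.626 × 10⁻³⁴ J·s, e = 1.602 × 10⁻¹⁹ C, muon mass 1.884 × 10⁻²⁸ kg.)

p = h/λ = 6.626 × 10⁻³⁴ / 3.090 × 10⁻¹² = 2.144 × 10⁻²² kg·m/s.
KE = p²/(2m) = (2.144 × 10⁻²²)² / (2 × 1.884 × 10⁻²⁸) = 1.220 × 10⁻¹⁶ J = 762 eV.

KE = 762 eV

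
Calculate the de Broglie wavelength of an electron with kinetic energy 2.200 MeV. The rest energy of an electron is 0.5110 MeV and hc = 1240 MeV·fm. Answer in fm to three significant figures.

Total energy E = KE + m₀c² = 2.200 + 0.5110 = 2.7110 MeV.
(pc)² = E² − (m₀c²)² = (2.7110)² − (0.5110)² = 7.088 MeV², so pc = 2.662 MeV.
λ = hc/(pc) = 1240 MeV·fm / 2.662 MeV = 466 fm.

λ = 466 fm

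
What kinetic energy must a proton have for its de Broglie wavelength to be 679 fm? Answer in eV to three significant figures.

KE = 1780 eV

p = h/λ = 6.626 × 10⁻³⁴ / 6.790 × 10⁻¹³ = 9.758 × 10⁻²² kg·m/s.
KE = p²/(2m) = (9.758 × 10⁻²²)² / (2 × 1.673 × 10⁻²⁷) = 2.846 × 10⁻¹⁶ J = 1780 eV.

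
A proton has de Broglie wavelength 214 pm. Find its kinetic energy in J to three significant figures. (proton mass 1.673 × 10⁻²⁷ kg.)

KE = 2.87 × 10⁻²¹ J

p = h/λ = 6.626 × 10⁻³⁴ / 2.140 × 10⁻¹⁰ = 3.096 × 10⁻²⁴ kg·m/s.
KE = p²/(2m) = (3.096 × 10⁻²⁴)² / (2 × 1.673 × 10⁻²⁷) = 2.865 × 10⁻²¹ J = 2.87 × 10⁻²¹ J.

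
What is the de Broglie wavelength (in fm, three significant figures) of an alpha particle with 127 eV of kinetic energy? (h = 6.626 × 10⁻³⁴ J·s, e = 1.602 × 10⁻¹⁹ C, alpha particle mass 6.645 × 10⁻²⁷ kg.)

λ = 1270 fm

KE = 127 eV = 2.035 × 10⁻¹⁷ J.
p = √(2mKE) = √(2 × 6.645 × 10⁻²⁷ × 2.035 × 10⁻¹⁷) = 5.200 × 10⁻²² kg·m/s.
λ = h/p = 6.626 × 10⁻³⁴ / 5.200 × 10⁻²² = 1.27 × 10⁻¹² m = 1270 fm.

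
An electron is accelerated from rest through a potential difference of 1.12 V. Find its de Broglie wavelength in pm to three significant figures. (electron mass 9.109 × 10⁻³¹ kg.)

λ = 1160 pm

KE = eV = 1.602 × 10⁻¹⁹ × 1.120 = 1.794 × 10⁻¹⁹ J.
p = √(2mKE) = √(2 × 9.109 × 10⁻³¹ × 1.794 × 10⁻¹⁹) = 5.717 × 10⁻²⁵ kg·m/s.
λ = h/p = 6.626 × 10⁻³⁴ / 5.717 × 10⁻²⁵ = 1.16 × 10⁻⁹ m = 1160 pm.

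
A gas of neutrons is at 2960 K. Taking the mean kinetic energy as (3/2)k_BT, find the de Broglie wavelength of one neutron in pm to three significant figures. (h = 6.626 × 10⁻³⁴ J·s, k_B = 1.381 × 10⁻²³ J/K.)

λ = 46.2 pm

KE = (3/2)k_BT = 1.5 × 1.381 × 10⁻²³ × 2960 = 6.132 × 10⁻²⁰ J.
p = √(2mKE) = √(2 × 1.675 × 10⁻²⁷ × 6.132 × 10⁻²⁰) = 1.433 × 10⁻²³ kg·m/s.
λ = h/p = 4.62 × 10⁻¹¹ m = 46.2 pm.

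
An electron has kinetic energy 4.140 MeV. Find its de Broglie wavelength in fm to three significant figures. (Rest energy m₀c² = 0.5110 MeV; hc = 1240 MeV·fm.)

λ = 268 fm

Total energy E = KE + m₀c² = 4.140 + 0.5110 = 4.6510 MeV.
(pc)² = E² − (m₀c²)² = (4.6510)² − (0.5110)² = 21.37 MeV², so pc = 4.623 MeV.
λ = hc/(pc) = 1240 MeV·fm / 4.623 MeV = 268 fm.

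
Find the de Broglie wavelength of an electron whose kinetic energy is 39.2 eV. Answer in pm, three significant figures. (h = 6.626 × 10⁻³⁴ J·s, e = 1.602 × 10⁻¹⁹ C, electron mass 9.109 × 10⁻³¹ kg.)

λ = 196 pm

KE = 39.2 eV = 6.280 × 10⁻¹⁸ J.
p = √(2mKE) = √(2 × 9.109 × 10⁻³¹ × 6.280 × 10⁻¹⁸) = 3.382 × 10⁻²⁴ kg·m/s.
λ = h/p = 6.626 × 10⁻³⁴ / 3.382 × 10⁻²⁴ = 1.96 × 10⁻¹⁰ m = 196 pm.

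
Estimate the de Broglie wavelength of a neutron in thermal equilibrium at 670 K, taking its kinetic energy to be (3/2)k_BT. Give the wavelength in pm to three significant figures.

λ = 97.2 pm

KE = (3/2)k_BT = 1.5 × 1.381 × 10⁻²³ × 670 = 1.388 × 10⁻²⁰ J.
p = √(2mKE) = √(2 × 1.675 × 10⁻²⁷ × 1.388 × 10⁻²⁰) = 6.819 × 10⁻²⁴ kg·m/s.
λ = h/p = 9.72 × 10⁻¹¹ m = 97.2 pm.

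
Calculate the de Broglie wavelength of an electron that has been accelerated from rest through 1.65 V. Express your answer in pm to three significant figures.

λ = 955 pm

KE = eV = 1.602 × 10⁻¹⁹ × 1.650 = 2.643 × 10⁻¹⁹ J.
p = √(2mKE) = √(2 × 9.109 × 10⁻³¹ × 2.643 × 10⁻¹⁹) = 6.939 × 10⁻²⁵ kg·m/s.
λ = h/p = 6.626 × 10⁻³⁴ / 6.939 × 10⁻²⁵ = 9.55 × 10⁻¹⁰ m = 955 pm.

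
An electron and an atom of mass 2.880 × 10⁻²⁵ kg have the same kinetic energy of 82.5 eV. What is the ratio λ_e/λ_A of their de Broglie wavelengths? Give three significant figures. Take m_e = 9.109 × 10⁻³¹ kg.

λ_e/λ_A = 562

At fixed KE, p = √(2mKE) so λ = h/p ∝ 1/√m.
λ_e/λ_A = √(m_A/m_e) = √(2.880 × 10⁻²⁵/9.109 × 10⁻³¹) = √(3.162 × 10⁵) = 562.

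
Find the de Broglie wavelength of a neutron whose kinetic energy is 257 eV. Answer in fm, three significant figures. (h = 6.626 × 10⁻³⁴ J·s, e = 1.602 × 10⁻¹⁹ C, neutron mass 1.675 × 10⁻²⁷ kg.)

KE = 257 eV = 4.117 × 10⁻¹⁷ J.
p = √(2mKE) = √(2 × 1.675 × 10⁻²⁷ × 4.117 × 10⁻¹⁷) = 3.714 × 10⁻²² kg·m/s.
λ = h/p = 6.626 × 10⁻³⁴ / 3.714 × 10⁻²² = 1.78 × 10⁻¹² m = 1780 fm.

λ = 1780 fm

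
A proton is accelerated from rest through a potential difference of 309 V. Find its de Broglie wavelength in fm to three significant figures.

λ = 1630 fm

KE = eV = 1.602 × 10⁻¹⁹ × 309.0 = 4.950 × 10⁻¹⁷ J.
p = √(2mKE) = √(2 × 1.673 × 10⁻²⁷ × 4.950 × 10⁻¹⁷) = 4.070 × 10⁻²² kg·m/s.
λ = h/p = 6.626 × 10⁻³⁴ / 4.070 × 10⁻²² = 1.63 × 10⁻¹² m = 1630 fm.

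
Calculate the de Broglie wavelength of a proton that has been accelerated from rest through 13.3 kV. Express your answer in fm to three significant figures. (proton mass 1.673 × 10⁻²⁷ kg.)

λ = 248 fm

KE = eV = 1.602 × 10⁻¹⁹ × 1.330 × 10⁴ = 2.131 × 10⁻¹⁵ J.
p = √(2mKE) = √(2 × 1.673 × 10⁻²⁷ × 2.131 × 10⁻¹⁵) = 2.670 × 10⁻²¹ kg·m/s.
λ = h/p = 6.626 × 10⁻³⁴ / 2.670 × 10⁻²¹ = 2.48 × 10⁻¹³ m = 248 fm.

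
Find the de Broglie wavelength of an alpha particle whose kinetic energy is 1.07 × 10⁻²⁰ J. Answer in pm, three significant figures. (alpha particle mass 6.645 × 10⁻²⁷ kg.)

p = √(2mKE) = √(2 × 6.645 × 10⁻²⁷ × 1.070 × 10⁻²⁰) = 1.192 × 10⁻²³ kg·m/s.
λ = h/p = 6.626 × 10⁻³⁴ / 1.192 × 10⁻²³ = 5.56 × 10⁻¹¹ m = 55.6 pm.

λ = 55.6 pm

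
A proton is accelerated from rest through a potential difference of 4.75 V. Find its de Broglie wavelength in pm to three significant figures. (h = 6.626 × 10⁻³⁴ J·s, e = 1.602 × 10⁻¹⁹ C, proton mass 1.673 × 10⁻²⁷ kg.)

λ = 13.1 pm

KE = eV = 1.602 × 10⁻¹⁹ × 4.750 = 7.610 × 10⁻¹⁹ J.
p = √(2mKE) = √(2 × 1.673 × 10⁻²⁷ × 7.610 × 10⁻¹⁹) = 5.046 × 10⁻²³ kg·m/s.
λ = h/p = 6.626 × 10⁻³⁴ / 5.046 × 10⁻²³ = 1.31 × 10⁻¹¹ m = 13.1 pm.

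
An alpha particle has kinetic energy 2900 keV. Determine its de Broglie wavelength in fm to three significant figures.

KE = 2900 keV = 4.646 × 10⁻¹³ J.
p = √(2mKE) = √(2 × 6.645 × 10⁻²⁷ × 4.646 × 10⁻¹³) = 7.858 × 10⁻²⁰ kg·m/s.
λ = h/p = 6.626 × 10⁻³⁴ / 7.858 × 10⁻²⁰ = 8.43 × 10⁻¹⁵ m = 8.43 fm.

λ = 8.43 fm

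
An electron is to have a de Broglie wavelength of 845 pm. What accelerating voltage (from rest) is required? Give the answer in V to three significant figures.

V = 2.11 V

p = h/λ = 6.626 × 10⁻³⁴ / 8.450 × 10⁻¹⁰ = 7.841 × 10⁻²⁵ kg·m/s.
KE = p²/(2m) = 3.375 × 10⁻¹⁹ J.
V = KE/e = 3.375 × 10⁻¹⁹ / (1.602 × 10⁻¹⁹) = 2.11 V.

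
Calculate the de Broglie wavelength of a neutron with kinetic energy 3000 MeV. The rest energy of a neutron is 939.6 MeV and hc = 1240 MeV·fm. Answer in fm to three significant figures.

λ = 0.324 fm

Total energy E = KE + m₀c² = 3000 + 939.6 = 3939.6 MeV.
(pc)² = E² − (m₀c²)² = (3939.6)² − (939.6)² = 1.464 × 10⁷ MeV², so pc = 3826 MeV.
λ = hc/(pc) = 1240 MeV·fm / 3826 MeV = 0.324 fm.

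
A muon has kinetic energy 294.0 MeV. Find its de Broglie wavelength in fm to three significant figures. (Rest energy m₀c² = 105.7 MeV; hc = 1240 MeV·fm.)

Total energy E = KE + m₀c² = 294.0 + 105.7 = 399.7 MeV.
(pc)² = E² − (m₀c²)² = (399.7)² − (105.7)² = 1.486 × 10⁵ MeV², so pc = 385.5 MeV.
λ = hc/(pc) = 1240 MeV·fm / 385.5 MeV = 3.22 fm.

λ = 3.22 fm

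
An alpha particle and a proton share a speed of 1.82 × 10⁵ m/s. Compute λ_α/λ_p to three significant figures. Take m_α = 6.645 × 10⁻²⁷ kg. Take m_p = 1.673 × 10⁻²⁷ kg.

λ_α/λ_p = 0.252

At fixed v, p = mv so λ = h/(mv) ∝ 1/m.
λ_α/λ_p = m_p/m_α = 1.673 × 10⁻²⁷/6.645 × 10⁻²⁷ = 0.252.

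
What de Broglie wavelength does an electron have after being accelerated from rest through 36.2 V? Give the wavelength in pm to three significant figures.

λ = 204 pm

KE = eV = 1.602 × 10⁻¹⁹ × 36.20 = 5.799 × 10⁻¹⁸ J.
p = √(2mKE) = √(2 × 9.109 × 10⁻³¹ × 5.799 × 10⁻¹⁸) = 3.250 × 10⁻²⁴ kg·m/s.
λ = h/p = 6.626 × 10⁻³⁴ / 3.250 × 10⁻²⁴ = 2.04 × 10⁻¹⁰ m = 204 pm.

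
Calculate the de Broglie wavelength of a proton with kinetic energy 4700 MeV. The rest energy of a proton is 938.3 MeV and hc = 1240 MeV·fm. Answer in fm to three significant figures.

λ = 0.223 fm

Total energy E = KE + m₀c² = 4700 + 938.3 = 5638.3 MeV.
(pc)² = E² − (m₀c²)² = (5638.3)² − (938.3)² = 3.091 × 10⁷ MeV², so pc = 5560 MeV.
λ = hc/(pc) = 1240 MeV·fm / 5560 MeV = 0.223 fm.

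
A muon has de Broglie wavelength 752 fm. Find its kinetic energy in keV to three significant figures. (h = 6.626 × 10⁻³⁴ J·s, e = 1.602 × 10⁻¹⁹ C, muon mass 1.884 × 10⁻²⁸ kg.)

p = h/λ = 6.626 × 10⁻³⁴ / 7.520 × 10⁻¹³ = 8.811 × 10⁻²² kg·m/s.
KE = p²/(2m) = (8.811 × 10⁻²²)² / (2 × 1.884 × 10⁻²⁸) = 2.060 × 10⁻¹⁵ J = 12.9 keV.

KE = 12.9 keV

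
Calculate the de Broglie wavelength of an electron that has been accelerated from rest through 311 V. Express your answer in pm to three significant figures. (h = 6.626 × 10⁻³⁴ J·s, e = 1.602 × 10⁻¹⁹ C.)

λ = 69.5 pm

KE = eV = 1.602 × 10⁻¹⁹ × 311.0 = 4.982 × 10⁻¹⁷ J.
p = √(2mKE) = √(2 × 9.109 × 10⁻³¹ × 4.982 × 10⁻¹⁷) = 9.527 × 10⁻²⁴ kg·m/s.
λ = h/p = 6.626 × 10⁻³⁴ / 9.527 × 10⁻²⁴ = 6.95 × 10⁻¹¹ m = 69.5 pm.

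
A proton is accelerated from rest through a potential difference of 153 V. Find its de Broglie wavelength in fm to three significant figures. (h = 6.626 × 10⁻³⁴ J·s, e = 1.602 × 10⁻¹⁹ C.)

KE = eV = 1.602 × 10⁻¹⁹ × 153.0 = 2.451 × 10⁻¹⁷ J.
p = √(2mKE) = √(2 × 1.673 × 10⁻²⁷ × 2.451 × 10⁻¹⁷) = 2.864 × 10⁻²² kg·m/s.
λ = h/p = 6.626 × 10⁻³⁴ / 2.864 × 10⁻²² = 2.31 × 10⁻¹² m = 2310 fm.

λ = 2310 fm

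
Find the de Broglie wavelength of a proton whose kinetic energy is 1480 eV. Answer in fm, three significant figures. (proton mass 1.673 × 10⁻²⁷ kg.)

λ = 744 fm

KE = 1480 eV = 2.371 × 10⁻¹⁶ J.
p = √(2mKE) = √(2 × 1.673 × 10⁻²⁷ × 2.371 × 10⁻¹⁶) = 8.907 × 10⁻²² kg·m/s.
λ = h/p = 6.626 × 10⁻³⁴ / 8.907 × 10⁻²² = 7.44 × 10⁻¹³ m = 744 fm.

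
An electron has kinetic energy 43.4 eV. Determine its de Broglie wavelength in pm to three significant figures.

λ = 186 pm

KE = 43.4 eV = 6.953 × 10⁻¹⁸ J.
p = √(2mKE) = √(2 × 9.109 × 10⁻³¹ × 6.953 × 10⁻¹⁸) = 3.559 × 10⁻²⁴ kg·m/s.
λ = h/p = 6.626 × 10⁻³⁴ / 3.559 × 10⁻²⁴ = 1.86 × 10⁻¹⁰ m = 186 pm.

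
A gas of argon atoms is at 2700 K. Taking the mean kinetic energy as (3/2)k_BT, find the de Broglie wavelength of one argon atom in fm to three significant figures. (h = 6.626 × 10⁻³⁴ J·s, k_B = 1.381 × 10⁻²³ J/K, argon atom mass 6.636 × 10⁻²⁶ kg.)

KE = (3/2)k_BT = 1.5 × 1.381 × 10⁻²³ × 2700 = 5.593 × 10⁻²⁰ J.
p = √(2mKE) = √(2 × 6.636 × 10⁻²⁶ × 5.593 × 10⁻²⁰) = 8.616 × 10⁻²³ kg·m/s.
λ = h/p = 7.69 × 10⁻¹² m = 7690 fm.

λ = 7690 fm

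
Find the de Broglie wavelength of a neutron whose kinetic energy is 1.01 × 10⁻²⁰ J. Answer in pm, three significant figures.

p = √(2mKE) = √(2 × 1.675 × 10⁻²⁷ × 1.010 × 10⁻²⁰) = 5.817 × 10⁻²⁴ kg·m/s.
λ = h/p = 6.626 × 10⁻³⁴ / 5.817 × 10⁻²⁴ = 1.14 × 10⁻¹⁰ m = 114 pm.

λ = 114 pm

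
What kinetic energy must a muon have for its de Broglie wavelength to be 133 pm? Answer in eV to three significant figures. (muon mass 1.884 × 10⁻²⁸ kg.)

p = h/λ = 6.626 × 10⁻³⁴ / 1.330 × 10⁻¹⁰ = 4.982 × 10⁻²⁴ kg·m/s.
KE = p²/(2m) = (4.982 × 10⁻²⁴)² / (2 × 1.884 × 10⁻²⁸) = 6.587 × 10⁻²⁰ J = 0.411 eV.

KE = 0.411 eV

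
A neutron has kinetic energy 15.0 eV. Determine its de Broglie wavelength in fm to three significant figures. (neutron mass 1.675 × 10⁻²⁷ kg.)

λ = 7390 fm

KE = 15.0 eV = 2.403 × 10⁻¹⁸ J.
p = √(2mKE) = √(2 × 1.675 × 10⁻²⁷ × 2.403 × 10⁻¹⁸) = 8.972 × 10⁻²³ kg·m/s.
λ = h/p = 6.626 × 10⁻³⁴ / 8.972 × 10⁻²³ = 7.39 × 10⁻¹² m = 7390 fm.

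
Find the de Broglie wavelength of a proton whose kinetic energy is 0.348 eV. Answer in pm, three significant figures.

KE = 0.348 eV = 5.575 × 10⁻²⁰ J.
p = √(2mKE) = √(2 × 1.673 × 10⁻²⁷ × 5.575 × 10⁻²⁰) = 1.366 × 10⁻²³ kg·m/s.
λ = h/p = 6.626 × 10⁻³⁴ / 1.366 × 10⁻²³ = 4.85 × 10⁻¹¹ m = 48.5 pm.

λ = 48.5 pm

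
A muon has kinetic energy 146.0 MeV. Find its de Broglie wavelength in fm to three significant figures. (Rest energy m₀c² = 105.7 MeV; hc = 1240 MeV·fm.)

λ = 5.43 fm

Total energy E = KE + m₀c² = 146.0 + 105.7 = 251.7 MeV.
(pc)² = E² − (m₀c²)² = (251.7)² − (105.7)² = 5.218 × 10⁴ MeV², so pc = 228.4 MeV.
λ = hc/(pc) = 1240 MeV·fm / 228.4 MeV = 5.43 fm.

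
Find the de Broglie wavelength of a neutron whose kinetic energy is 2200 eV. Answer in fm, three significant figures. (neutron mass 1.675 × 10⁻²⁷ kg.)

λ = 610 fm

KE = 2200 eV = 3.524 × 10⁻¹⁶ J.
p = √(2mKE) = √(2 × 1.675 × 10⁻²⁷ × 3.524 × 10⁻¹⁶) = 1.087 × 10⁻²¹ kg·m/s.
λ = h/p = 6.626 × 10⁻³⁴ / 1.087 × 10⁻²¹ = 6.10 × 10⁻¹³ m = 610 fm.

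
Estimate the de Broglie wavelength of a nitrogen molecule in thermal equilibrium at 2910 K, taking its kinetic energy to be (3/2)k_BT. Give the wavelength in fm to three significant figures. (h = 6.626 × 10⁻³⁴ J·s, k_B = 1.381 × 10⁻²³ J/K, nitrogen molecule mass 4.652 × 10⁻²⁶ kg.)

KE = (3/2)k_BT = 1.5 × 1.381 × 10⁻²³ × 2910 = 6.028 × 10⁻²⁰ J.
p = √(2mKE) = √(2 × 4.652 × 10⁻²⁶ × 6.028 × 10⁻²⁰) = 7.489 × 10⁻²³ kg·m/s.
λ = h/p = 8.85 × 10⁻¹² m = 8850 fm.

λ = 8850 fm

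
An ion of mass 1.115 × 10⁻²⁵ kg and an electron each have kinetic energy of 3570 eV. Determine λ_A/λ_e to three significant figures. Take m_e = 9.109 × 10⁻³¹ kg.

At fixed KE, p = √(2mKE) so λ = h/p ∝ 1/√m.
λ_A/λ_e = √(m_e/m_A) = √(9.109 × 10⁻³¹/1.115 × 10⁻²⁵) = √(8.170 × 10⁻⁶) = 2.86 × 10⁻³.

λ_A/λ_e = 2.86 × 10⁻³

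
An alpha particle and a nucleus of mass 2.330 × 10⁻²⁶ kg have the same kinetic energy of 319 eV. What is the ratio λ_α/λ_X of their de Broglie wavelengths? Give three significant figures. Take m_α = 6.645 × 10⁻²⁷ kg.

λ_α/λ_X = 1.87

At fixed KE, p = √(2mKE) so λ = h/p ∝ 1/√m.
λ_α/λ_X = √(m_X/m_α) = √(2.330 × 10⁻²⁶/6.645 × 10⁻²⁷) = √(3.506) = 1.87.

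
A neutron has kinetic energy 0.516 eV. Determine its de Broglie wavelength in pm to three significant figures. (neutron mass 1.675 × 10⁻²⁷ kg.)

KE = 0.516 eV = 8.266 × 10⁻²⁰ J.
p = √(2mKE) = √(2 × 1.675 × 10⁻²⁷ × 8.266 × 10⁻²⁰) = 1.664 × 10⁻²³ kg·m/s.
λ = h/p = 6.626 × 10⁻³⁴ / 1.664 × 10⁻²³ = 3.98 × 10⁻¹¹ m = 39.8 pm.

λ = 39.8 pm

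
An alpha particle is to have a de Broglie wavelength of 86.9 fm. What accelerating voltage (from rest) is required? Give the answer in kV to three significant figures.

V = 13.7 kV

p = h/λ = 6.626 × 10⁻³⁴ / 8.690 × 10⁻¹⁴ = 7.625 × 10⁻²¹ kg·m/s.
KE = p²/(2m) = 4.375 × 10⁻¹⁵ J.
V = KE/2e = 4.375 × 10⁻¹⁵ / (2 × 1.602 × 10⁻¹⁹) = 13.7 kV.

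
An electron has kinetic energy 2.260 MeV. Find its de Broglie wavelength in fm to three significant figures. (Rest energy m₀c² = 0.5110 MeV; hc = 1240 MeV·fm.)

Total energy E = KE + m₀c² = 2.260 + 0.5110 = 2.7710 MeV.
(pc)² = E² − (m₀c²)² = (2.7710)² − (0.5110)² = 7.417 MeV², so pc = 2.723 MeV.
λ = hc/(pc) = 1240 MeV·fm / 2.723 MeV = 455 fm.

λ = 455 fm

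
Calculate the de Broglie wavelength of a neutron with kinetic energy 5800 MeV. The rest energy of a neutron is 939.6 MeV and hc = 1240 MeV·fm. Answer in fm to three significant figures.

Total energy E = KE + m₀c² = 5800 + 939.6 = 6739.6 MeV.
(pc)² = E² − (m₀c²)² = (6739.6)² − (939.6)² = 4.454 × 10⁷ MeV², so pc = 6674 MeV.
λ = hc/(pc) = 1240 MeV·fm / 6674 MeV = 0.186 fm.

λ = 0.186 fm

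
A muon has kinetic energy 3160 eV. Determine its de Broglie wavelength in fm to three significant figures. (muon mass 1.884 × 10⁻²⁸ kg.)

KE = 3160 eV = 5.062 × 10⁻¹⁶ J.
p = √(2mKE) = √(2 × 1.884 × 10⁻²⁸ × 5.062 × 10⁻¹⁶) = 4.367 × 10⁻²² kg·m/s.
λ = h/p = 6.626 × 10⁻³⁴ / 4.367 × 10⁻²² = 1.52 × 10⁻¹² m = 1520 fm.

λ = 1520 fm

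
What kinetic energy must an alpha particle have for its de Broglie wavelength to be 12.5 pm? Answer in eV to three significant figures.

KE = 1.32 eV

p = h/λ = 6.626 × 10⁻³⁴ / 1.250 × 10⁻¹¹ = 5.301 × 10⁻²³ kg·m/s.
KE = p²/(2m) = (5.301 × 10⁻²³)² / (2 × 6.645 × 10⁻²⁷) = 2.114 × 10⁻¹⁹ J = 1.32 eV.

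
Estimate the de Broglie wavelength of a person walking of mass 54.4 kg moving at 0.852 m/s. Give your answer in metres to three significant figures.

λ = 1.43 × 10⁻³⁵ m

p = mv = 54.4 × 0.852 = 4.635 × 10¹ kg·m/s.
λ = h/p = 6.626 × 10⁻³⁴ / 4.635 × 10¹ = 1.43 × 10⁻³⁵ m.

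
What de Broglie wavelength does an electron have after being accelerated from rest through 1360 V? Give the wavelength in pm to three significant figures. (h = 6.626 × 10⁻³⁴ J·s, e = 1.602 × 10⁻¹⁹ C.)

λ = 33.3 pm

KE = eV = 1.602 × 10⁻¹⁹ × 1360 = 2.179 × 10⁻¹⁶ J.
p = √(2mKE) = √(2 × 9.109 × 10⁻³¹ × 2.179 × 10⁻¹⁶) = 1.992 × 10⁻²³ kg·m/s.
λ = h/p = 6.626 × 10⁻³⁴ / 1.992 × 10⁻²³ = 3.33 × 10⁻¹¹ m = 33.3 pm.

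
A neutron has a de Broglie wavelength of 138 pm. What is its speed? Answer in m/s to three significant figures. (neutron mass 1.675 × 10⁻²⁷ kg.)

p = h/λ = 6.626 × 10⁻³⁴ / 1.380 × 10⁻¹⁰ = 4.801 × 10⁻²⁴ kg·m/s.
v = p/m = 4.801 × 10⁻²⁴ / 1.675 × 10⁻²⁷ = 2.87 × 10³ m/s = 2870 m/s.

v = 2870 m/s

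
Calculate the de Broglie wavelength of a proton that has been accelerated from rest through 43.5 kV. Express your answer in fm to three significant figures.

KE = eV = 1.602 × 10⁻¹⁹ × 4.350 × 10⁴ = 6.969 × 10⁻¹⁵ J.
p = √(2mKE) = √(2 × 1.673 × 10⁻²⁷ × 6.969 × 10⁻¹⁵) = 4.829 × 10⁻²¹ kg·m/s.
λ = h/p = 6.626 × 10⁻³⁴ / 4.829 × 10⁻²¹ = 1.37 × 10⁻¹³ m = 137 fm.

λ = 137 fm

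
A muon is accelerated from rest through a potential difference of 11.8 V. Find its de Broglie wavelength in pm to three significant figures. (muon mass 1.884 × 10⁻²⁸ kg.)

KE = eV = 1.602 × 10⁻¹⁹ × 11.80 = 1.890 × 10⁻¹⁸ J.
p = √(2mKE) = √(2 × 1.884 × 10⁻²⁸ × 1.890 × 10⁻¹⁸) = 2.669 × 10⁻²³ kg·m/s.
λ = h/p = 6.626 × 10⁻³⁴ / 2.669 × 10⁻²³ = 2.48 × 10⁻¹¹ m = 24.8 pm.

λ = 24.8 pm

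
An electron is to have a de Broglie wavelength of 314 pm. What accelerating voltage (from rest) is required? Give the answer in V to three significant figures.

p = h/λ = 6.626 × 10⁻³⁴ / 3.140 × 10⁻¹⁰ = 2.110 × 10⁻²⁴ kg·m/s.
KE = p²/(2m) = 2.444 × 10⁻¹⁸ J.
V = KE/e = 2.444 × 10⁻¹⁸ / (1.602 × 10⁻¹⁹) = 15.3 V.

V = 15.3 V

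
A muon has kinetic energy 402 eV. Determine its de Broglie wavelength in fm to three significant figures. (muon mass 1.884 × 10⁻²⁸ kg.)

λ = 4250 fm

KE = 402 eV = 6.440 × 10⁻¹⁷ J.
p = √(2mKE) = √(2 × 1.884 × 10⁻²⁸ × 6.440 × 10⁻¹⁷) = 1.558 × 10⁻²² kg·m/s.
λ = h/p = 6.626 × 10⁻³⁴ / 1.558 × 10⁻²² = 4.25 × 10⁻¹² m = 4250 fm.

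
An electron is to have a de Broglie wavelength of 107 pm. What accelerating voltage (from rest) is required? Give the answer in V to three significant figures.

p = h/λ = 6.626 × 10⁻³⁴ / 1.070 × 10⁻¹⁰ = 6.193 × 10⁻²⁴ kg·m/s.
KE = p²/(2m) = 2.105 × 10⁻¹⁷ J.
V = KE/e = 2.105 × 10⁻¹⁷ / (1.602 × 10⁻¹⁹) = 131 V.

V = 131 V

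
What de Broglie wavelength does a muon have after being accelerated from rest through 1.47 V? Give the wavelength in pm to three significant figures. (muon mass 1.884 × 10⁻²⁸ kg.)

λ = 70.3 pm

KE = eV = 1.602 × 10⁻¹⁹ × 1.470 = 2.355 × 10⁻¹⁹ J.
p = √(2mKE) = √(2 × 1.884 × 10⁻²⁸ × 2.355 × 10⁻¹⁹) = 9.420 × 10⁻²⁴ kg·m/s.
λ = h/p = 6.626 × 10⁻³⁴ / 9.420 × 10⁻²⁴ = 7.03 × 10⁻¹¹ m = 70.3 pm.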